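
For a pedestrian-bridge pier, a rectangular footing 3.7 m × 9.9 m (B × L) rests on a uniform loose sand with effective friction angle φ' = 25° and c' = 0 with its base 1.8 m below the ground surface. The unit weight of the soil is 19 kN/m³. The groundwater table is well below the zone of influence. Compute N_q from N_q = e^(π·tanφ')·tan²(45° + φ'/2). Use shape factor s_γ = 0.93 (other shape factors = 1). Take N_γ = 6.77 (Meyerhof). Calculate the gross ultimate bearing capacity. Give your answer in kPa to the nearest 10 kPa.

q_ult ≈ 590 kPa

tan25° = 0.4663, so N_q = e^(π×0.4663)·tan²(57.5°) = 4.327 × 2.464 = 10.66.
Effective surcharge at the founding depth q = γ·D_f = 19 × 1.8 = 34.2 kPa.
q_ult = q·N_q + 0.5·γ·B·N_γ·s_γ
     = 34.2 × 10.662 + 0.5 × 19 × 3.7 × 6.77 × 0.93
     = 364.65 + 221.31 = 585.95 kPa.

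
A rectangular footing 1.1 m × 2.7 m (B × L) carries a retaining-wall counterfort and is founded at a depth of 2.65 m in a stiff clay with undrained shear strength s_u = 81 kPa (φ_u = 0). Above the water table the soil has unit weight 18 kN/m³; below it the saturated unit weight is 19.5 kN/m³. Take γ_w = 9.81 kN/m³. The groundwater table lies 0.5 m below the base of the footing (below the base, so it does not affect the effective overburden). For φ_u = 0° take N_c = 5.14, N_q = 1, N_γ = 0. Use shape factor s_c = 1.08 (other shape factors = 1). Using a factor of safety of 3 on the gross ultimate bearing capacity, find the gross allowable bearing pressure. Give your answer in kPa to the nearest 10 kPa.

Effective surcharge at the founding depth q = γ·D_f = 18 × 2.65 = 47.7 kPa.
q_ult = c·N_c·s_c + q·N_q
     = 81 × 5.14 × 1.08 + 47.7 × 1
     = 449.65 + 47.7 = 497.35 kPa.
q_all = 497.35 / 3 = 165.78 kPa.

q_all ≈ 170 kPa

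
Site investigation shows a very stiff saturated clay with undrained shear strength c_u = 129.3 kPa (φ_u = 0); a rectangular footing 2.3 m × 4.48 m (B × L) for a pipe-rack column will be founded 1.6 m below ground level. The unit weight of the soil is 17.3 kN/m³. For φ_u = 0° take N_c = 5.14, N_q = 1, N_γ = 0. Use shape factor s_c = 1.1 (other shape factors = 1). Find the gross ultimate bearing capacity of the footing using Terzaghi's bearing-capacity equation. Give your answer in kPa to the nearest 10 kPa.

q_ult ≈ 760 kPa

Overburden at base level: q = 17.3 × 1.6 = 27.68 kPa.
Cohesion term c·N_c·s_c = 129.3 × 5.14 × 1.1 = 731.06 kPa; surcharge term q·N_q = 27.68 × 1 = 27.68 kPa.
q_ult = 731.06 + 27.68 = 758.74 kPa.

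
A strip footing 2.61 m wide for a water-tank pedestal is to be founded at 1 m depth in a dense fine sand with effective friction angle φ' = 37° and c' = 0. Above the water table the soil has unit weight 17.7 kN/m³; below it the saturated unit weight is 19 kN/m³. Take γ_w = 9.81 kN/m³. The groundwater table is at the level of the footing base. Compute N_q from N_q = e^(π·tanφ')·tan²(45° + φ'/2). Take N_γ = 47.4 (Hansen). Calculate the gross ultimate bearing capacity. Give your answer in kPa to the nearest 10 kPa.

q_ult ≈ 1330 kPa

tan37° = 0.7536, so N_q = e^(π×0.7536)·tan²(63.5°) = 10.669 × 4.023 = 42.92.
Effective surcharge at the founding depth q = γ·D_f = 17.7 × 1 = 17.7 kPa.
The water table coincides with the base, so in the self-weight term γ → γ' = 9.19 kN/m³.
q_ult = q·N_q + 0.5·γ·B·N_γ
     = 17.7 × 42.92 + 0.5 × 9.19 × 2.61 × 47.4
     = 759.68 + 568.47 = 1328.1 kPa.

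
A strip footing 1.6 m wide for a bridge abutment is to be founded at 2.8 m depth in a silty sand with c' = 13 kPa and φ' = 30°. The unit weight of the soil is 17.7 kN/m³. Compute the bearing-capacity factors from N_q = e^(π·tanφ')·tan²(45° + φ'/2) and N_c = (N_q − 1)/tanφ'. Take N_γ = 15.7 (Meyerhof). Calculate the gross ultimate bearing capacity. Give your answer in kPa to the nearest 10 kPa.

tan30° = 0.5774, so N_q = e^(π×0.5774)·tan²(60°) = 6.134 × 3.0 = 18.4.
N_c = (18.4 − 1)/tan30° = 30.14.
Effective surcharge at the founding depth q = γ·D_f = 17.7 × 2.8 = 49.56 kPa.
q_ult = c·N_c + q·N_q + 0.5·γ·B·N_γ
     = 13 × 30.14 + 49.56 × 18.401 + 0.5 × 17.7 × 1.6 × 15.7
     = 391.82 + 911.96 + 222.31 = 1526.1 kPa.

q_ult ≈ 1530 kPa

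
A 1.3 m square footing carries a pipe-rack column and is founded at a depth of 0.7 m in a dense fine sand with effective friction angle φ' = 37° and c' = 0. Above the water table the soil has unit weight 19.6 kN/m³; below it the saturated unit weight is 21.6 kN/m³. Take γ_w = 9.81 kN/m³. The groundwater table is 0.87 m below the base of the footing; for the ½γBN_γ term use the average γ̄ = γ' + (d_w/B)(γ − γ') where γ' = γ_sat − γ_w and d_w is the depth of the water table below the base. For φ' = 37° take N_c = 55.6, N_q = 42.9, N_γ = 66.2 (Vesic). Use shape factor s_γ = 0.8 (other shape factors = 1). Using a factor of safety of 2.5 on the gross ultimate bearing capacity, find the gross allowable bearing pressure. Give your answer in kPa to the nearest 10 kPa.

q_all ≈ 470 kPa

q = γ·D_f = 19.6 × 0.7 = 13.72 kPa.
γ' = 11.79 kN/m³; averaging over the depth B below the base, γ̄ = γ' + (d_w/B)(γ − γ') = 17.017 kN/m³.
q·N_q = 13.72 × 42.9 = 588.59 kPa
0.5·γ·B·N_γ·s_γ = 0.5 × 17.017 × 1.3 × 66.2 × 0.8 = 585.78 kPa
q_ult = 588.59 + 585.78 = 1174.4 kPa.
q_all = 1174.4 / 2.5 = 469.75 kPa.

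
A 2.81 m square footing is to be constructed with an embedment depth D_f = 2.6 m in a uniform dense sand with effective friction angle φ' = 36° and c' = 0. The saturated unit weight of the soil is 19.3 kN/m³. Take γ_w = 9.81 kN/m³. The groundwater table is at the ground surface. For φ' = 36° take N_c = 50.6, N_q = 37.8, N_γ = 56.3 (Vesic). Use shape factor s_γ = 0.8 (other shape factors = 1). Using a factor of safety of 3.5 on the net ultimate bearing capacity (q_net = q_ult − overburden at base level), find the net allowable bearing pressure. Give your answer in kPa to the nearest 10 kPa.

γ' = 19.3 − 9.81 = 9.49 kN/m³ (submerged throughout). q = 9.49 × 2.6 = 24.674 kPa; the same γ' applies in the ½γBN_γ term.
q·N_q = 24.674 × 37.8 = 932.68 kPa
0.5·γ·B·N_γ·s_γ = 0.5 × 9.49 × 2.81 × 56.3 × 0.8 = 600.54 kPa
q_ult = 932.68 + 600.54 = 1533.2 kPa.
q_net = 1533.2 − 24.674 = 1508.5 kPa.
q_all(net) = 1508.5 / 3.5 = 431.01 kPa.

q_all(net) ≈ 430 kPa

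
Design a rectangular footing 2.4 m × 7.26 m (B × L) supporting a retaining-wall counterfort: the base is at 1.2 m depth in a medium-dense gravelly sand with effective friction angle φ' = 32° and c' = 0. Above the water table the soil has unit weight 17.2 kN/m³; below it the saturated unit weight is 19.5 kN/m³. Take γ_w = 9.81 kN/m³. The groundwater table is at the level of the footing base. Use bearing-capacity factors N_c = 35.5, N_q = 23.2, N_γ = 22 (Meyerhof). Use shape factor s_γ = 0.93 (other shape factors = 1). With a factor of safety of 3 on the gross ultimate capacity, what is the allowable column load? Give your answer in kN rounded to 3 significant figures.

Effective surcharge at the founding depth q = γ·D_f = 17.2 × 1.2 = 20.64 kPa.
The water table coincides with the base, so in the self-weight term γ → γ' = 9.69 kN/m³.
q_ult = q·N_q + 0.5·γ·B·N_γ·s_γ
     = 20.64 × 23.2 + 0.5 × 9.69 × 2.4 × 22 × 0.93
     = 478.85 + 237.91 = 716.76 kPa.
Gross allowable pressure q_all = 716.76 / 3 = 238.92 kPa.
Footing area = 17.424 m², so allowable column load = 238.92 × 17.424 = 4162.9 kN.

P_all ≈ 4160 kN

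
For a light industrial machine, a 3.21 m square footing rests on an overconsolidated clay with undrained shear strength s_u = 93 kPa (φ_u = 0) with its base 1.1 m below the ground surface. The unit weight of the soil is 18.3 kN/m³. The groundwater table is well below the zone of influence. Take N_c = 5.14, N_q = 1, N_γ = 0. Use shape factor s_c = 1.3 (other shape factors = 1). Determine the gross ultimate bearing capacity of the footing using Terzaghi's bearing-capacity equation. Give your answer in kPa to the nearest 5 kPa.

q_ult ≈ 640 kPa

Overburden at base level: q = 18.3 × 1.1 = 20.13 kPa.
Cohesion term c·N_c·s_c = 93 × 5.14 × 1.3 = 621.43 kPa; surcharge term q·N_q = 20.13 × 1 = 20.13 kPa.
q_ult = 621.43 + 20.13 = 641.56 kPa.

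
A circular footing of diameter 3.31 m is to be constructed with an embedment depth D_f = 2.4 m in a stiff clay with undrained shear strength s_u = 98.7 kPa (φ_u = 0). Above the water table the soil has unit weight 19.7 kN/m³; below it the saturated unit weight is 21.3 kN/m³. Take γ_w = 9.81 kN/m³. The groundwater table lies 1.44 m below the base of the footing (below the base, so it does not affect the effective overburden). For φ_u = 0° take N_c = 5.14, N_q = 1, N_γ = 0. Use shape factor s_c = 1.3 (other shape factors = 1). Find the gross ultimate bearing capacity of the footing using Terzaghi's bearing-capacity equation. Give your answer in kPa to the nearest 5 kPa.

q = γ·D_f = 19.7 × 2.4 = 47.28 kPa.
c·N_c·s_c = 98.7 × 5.14 × 1.3 = 659.51 kPa
q·N_q = 47.28 × 1 = 47.28 kPa
q_ult = 659.51 + 47.28 = 706.79 kPa.

q_ult ≈ 705 kPa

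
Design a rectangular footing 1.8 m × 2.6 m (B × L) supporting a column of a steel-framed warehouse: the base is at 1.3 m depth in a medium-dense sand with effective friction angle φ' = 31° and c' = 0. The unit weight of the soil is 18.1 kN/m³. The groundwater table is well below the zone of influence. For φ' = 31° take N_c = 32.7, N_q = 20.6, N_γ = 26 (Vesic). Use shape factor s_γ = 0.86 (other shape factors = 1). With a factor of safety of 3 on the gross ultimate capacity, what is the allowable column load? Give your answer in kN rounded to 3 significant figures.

P_all ≈ 1320 kN

Overburden at base level: q = 18.1 × 1.3 = 23.53 kPa.
Surcharge term q·N_q = 23.53 × 20.6 = 484.72 kPa; self-weight term 0.5·γ·B·N_γ·s_γ = 0.5 × 18.1 × 1.8 × 26 × 0.86 = 364.24 kPa.
q_ult = 484.72 + 364.24 = 848.96 kPa.
Gross allowable pressure q_all = 848.96 / 3 = 282.99 kPa.
Footing area = 4.68 m², so allowable column load = 282.99 × 4.68 = 1324.4 kN.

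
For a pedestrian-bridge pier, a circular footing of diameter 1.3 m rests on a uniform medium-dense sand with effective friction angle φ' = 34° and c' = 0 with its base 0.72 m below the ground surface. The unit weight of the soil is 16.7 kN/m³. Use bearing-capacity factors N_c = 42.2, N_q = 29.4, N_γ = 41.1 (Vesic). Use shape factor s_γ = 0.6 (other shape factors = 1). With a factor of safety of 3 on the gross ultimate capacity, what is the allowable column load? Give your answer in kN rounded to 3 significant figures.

q = γ·D_f = 16.7 × 0.72 = 12.024 kPa.
q·N_q = 12.024 × 29.4 = 353.51 kPa
0.5·γ·B·N_γ·s_γ = 0.5 × 16.7 × 1.3 × 41.1 × 0.6 = 267.68 kPa
q_ult = 353.51 + 267.68 = 621.19 kPa.
Gross allowable pressure q_all = 621.19 / 3 = 207.06 kPa.
Footing area = 1.3273 m², so allowable column load = 207.06 × 1.3273 = 274.84 kN.

P_all ≈ 275 kN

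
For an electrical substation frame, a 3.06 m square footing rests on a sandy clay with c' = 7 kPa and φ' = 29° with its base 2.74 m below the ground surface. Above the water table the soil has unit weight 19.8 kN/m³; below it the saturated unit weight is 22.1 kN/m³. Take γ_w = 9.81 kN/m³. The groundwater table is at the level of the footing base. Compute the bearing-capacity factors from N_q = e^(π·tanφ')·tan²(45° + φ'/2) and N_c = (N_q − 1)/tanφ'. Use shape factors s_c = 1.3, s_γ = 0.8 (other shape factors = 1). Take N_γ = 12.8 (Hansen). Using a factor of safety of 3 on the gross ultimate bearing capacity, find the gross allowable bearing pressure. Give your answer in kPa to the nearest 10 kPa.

N_q = e^(π·tan29°)·tan²(59.5°) = 16.44; N_c = (N_q − 1)/tanφ' = 27.86.
Effective surcharge at the founding depth q = γ·D_f = 19.8 × 2.74 = 54.252 kPa.
The water table coincides with the base, so in the self-weight term γ → γ' = 12.29 kN/m³.
q_ult = c·N_c·s_c + q·N_q + 0.5·γ·B·N_γ·s_γ
     = 7 × 27.86 × 1.3 + 54.252 × 16.443 + 0.5 × 12.29 × 3.06 × 12.8 × 0.8
     = 253.53 + 892.08 + 192.55 = 1338.2 kPa.
q_all = 1338.2 / 3 = 446.05 kPa.

q_all ≈ 450 kPa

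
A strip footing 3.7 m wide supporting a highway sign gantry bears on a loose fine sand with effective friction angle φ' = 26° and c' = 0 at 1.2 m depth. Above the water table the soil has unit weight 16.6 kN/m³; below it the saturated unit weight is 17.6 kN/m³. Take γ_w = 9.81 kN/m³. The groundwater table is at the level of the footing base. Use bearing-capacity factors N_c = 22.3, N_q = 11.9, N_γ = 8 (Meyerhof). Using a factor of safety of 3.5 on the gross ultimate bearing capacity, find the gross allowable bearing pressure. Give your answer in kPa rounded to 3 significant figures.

q_all ≈ 101 kPa

Overburden at base level: q = 16.6 × 1.2 = 19.92 kPa.
Below the base the soil is submerged, so the ½γBN_γ term uses γ' = 17.6 − 9.81 = 7.79 kN/m³.
Surcharge term q·N_q = 19.92 × 11.9 = 237.05 kPa; self-weight term 0.5·γ·B·N_γ = 0.5 × 7.79 × 3.7 × 8 = 115.29 kPa.
q_ult = 237.05 + 115.29 = 352.34 kPa.
q_all = 352.34 / 3.5 = 100.67 kPa.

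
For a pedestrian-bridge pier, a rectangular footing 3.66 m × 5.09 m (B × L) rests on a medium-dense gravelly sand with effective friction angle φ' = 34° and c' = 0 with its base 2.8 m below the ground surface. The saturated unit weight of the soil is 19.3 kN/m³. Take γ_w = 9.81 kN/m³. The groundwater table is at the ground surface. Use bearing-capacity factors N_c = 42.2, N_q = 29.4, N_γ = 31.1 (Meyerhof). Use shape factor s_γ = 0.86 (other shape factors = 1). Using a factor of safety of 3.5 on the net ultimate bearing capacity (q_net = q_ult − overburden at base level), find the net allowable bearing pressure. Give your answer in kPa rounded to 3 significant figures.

q_all(net) ≈ 348 kPa

γ' = 19.3 − 9.81 = 9.49 kN/m³ (submerged throughout). q = 9.49 × 2.8 = 26.572 kPa; the same γ' applies in the ½γBN_γ term.
q·N_q = 26.572 × 29.4 = 781.22 kPa
0.5·γ·B·N_γ·s_γ = 0.5 × 9.49 × 3.66 × 31.1 × 0.86 = 464.49 kPa
q_ult = 781.22 + 464.49 = 1245.7 kPa.
q_net = 1245.7 − 26.572 = 1219.1 kPa.
q_all(net) = 1219.1 / 3.5 = 348.32 kPa.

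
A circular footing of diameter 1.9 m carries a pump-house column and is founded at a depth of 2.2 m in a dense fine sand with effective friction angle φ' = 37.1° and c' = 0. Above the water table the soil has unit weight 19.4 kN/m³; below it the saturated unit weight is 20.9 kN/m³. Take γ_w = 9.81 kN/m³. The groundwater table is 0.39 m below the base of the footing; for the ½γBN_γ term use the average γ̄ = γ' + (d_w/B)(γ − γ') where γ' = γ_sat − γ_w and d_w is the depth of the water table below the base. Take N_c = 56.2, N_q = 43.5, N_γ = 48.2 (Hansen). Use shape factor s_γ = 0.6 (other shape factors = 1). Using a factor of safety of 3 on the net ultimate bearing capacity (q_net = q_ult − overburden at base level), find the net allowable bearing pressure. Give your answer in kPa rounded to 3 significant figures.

q = γ·D_f = 19.4 × 2.2 = 42.68 kPa.
γ' = 11.09 kN/m³; averaging over the depth B below the base, γ̄ = γ' + (d_w/B)(γ − γ') = 12.796 kN/m³.
q·N_q = 42.68 × 43.5 = 1856.6 kPa
0.5·γ·B·N_γ·s_γ = 0.5 × 12.796 × 1.9 × 48.2 × 0.6 = 351.55 kPa
q_ult = 1856.6 + 351.55 = 2208.1 kPa.
q_net = 2208.1 − 42.68 = 2165.5 kPa.
q_all(net) = 2165.5 / 3 = 721.82 kPa.

q_all(net) ≈ 722 kPa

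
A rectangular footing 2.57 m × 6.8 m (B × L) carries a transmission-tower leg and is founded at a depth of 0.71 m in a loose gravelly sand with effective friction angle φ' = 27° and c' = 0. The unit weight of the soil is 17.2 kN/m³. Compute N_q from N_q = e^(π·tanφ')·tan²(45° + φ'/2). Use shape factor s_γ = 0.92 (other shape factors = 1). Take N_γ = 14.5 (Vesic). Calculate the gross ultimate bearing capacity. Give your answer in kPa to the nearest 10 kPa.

q_ult ≈ 460 kPa

tan27° = 0.5095, so N_q = e^(π×0.5095)·tan²(58.5°) = 4.957 × 2.663 = 13.2.
Effective surcharge at the founding depth q = γ·D_f = 17.2 × 0.71 = 12.212 kPa.
q_ult = q·N_q + 0.5·γ·B·N_γ·s_γ
     = 12.212 × 13.199 + 0.5 × 17.2 × 2.57 × 14.5 × 0.92
     = 161.19 + 294.84 = 456.03 kPa.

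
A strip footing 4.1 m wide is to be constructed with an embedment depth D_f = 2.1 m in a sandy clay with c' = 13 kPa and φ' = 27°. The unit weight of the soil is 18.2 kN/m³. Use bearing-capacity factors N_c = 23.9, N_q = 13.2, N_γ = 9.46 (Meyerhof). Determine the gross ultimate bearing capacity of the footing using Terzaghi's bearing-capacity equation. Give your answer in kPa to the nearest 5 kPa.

q = γ·D_f = 18.2 × 2.1 = 38.22 kPa.
c·N_c = 13 × 23.9 = 310.7 kPa
q·N_q = 38.22 × 13.2 = 504.5 kPa
0.5·γ·B·N_γ = 0.5 × 18.2 × 4.1 × 9.46 = 352.95 kPa
q_ult = 310.7 + 504.5 + 352.95 = 1168.2 kPa.

q_ult ≈ 1170 kPa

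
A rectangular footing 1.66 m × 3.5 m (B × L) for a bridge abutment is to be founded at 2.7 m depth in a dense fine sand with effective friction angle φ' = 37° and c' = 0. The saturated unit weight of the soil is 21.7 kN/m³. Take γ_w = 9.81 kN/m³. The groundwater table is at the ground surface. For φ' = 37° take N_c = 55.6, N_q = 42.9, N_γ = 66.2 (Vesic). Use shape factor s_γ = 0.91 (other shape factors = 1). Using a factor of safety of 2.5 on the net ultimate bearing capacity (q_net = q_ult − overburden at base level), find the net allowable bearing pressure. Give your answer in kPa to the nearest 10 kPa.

q_all(net) ≈ 780 kPa

Water table at ground surface, so effective unit weight γ' = 21.7 − 9.81 = 11.89 kN/m³ is used throughout; overburden q = 11.89 × 2.7 = 32.103 kPa; the same γ' applies in the ½γBN_γ term.
Surcharge term q·N_q = 32.103 × 42.9 = 1377.2 kPa; self-weight term 0.5·γ·B·N_γ·s_γ = 0.5 × 11.89 × 1.66 × 66.2 × 0.91 = 594.51 kPa.
q_ult = 1377.2 + 594.51 = 1971.7 kPa.
q_net = 1971.7 − 32.103 = 1939.6 kPa.
q_all(net) = 1939.6 / 2.5 = 775.85 kPa.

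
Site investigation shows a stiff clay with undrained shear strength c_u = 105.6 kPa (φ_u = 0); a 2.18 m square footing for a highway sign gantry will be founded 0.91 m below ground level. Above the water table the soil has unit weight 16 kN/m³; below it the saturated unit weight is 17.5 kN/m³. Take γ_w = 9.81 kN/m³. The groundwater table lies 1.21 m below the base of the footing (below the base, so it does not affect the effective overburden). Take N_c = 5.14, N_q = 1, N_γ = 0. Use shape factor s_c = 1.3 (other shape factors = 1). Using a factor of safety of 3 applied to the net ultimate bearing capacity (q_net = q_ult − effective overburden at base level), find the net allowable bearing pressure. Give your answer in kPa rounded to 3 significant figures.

Effective surcharge at the founding depth q = γ·D_f = 16 × 0.91 = 14.56 kPa.
q_ult = c·N_c·s_c + q·N_q
     = 105.6 × 5.14 × 1.3 + 14.56 × 1
     = 705.62 + 14.56 = 720.18 kPa.
Net ultimate: q_net = 720.18 − 14.56 = 705.62 kPa.
q_all(net) = 705.62 / 3 = 235.21 kPa.

q_all(net) ≈ 235 kPa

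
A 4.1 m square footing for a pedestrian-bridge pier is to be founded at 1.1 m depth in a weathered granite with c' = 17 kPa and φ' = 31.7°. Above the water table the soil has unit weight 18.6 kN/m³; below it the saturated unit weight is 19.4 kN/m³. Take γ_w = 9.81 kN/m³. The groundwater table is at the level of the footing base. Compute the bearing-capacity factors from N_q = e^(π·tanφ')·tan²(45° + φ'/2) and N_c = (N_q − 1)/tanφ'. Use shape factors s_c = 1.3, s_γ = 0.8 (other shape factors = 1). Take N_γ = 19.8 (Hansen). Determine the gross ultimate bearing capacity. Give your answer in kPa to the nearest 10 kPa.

tan31.7° = 0.6176, so N_q = e^(π×0.6176)·tan²(60.85°) = 6.961 × 3.215 = 22.38.
N_c = (22.38 − 1)/tan31.7° = 34.61.
Effective surcharge at the founding depth q = γ·D_f = 18.6 × 1.1 = 20.46 kPa.
The water table coincides with the base, so in the self-weight term γ → γ' = 9.59 kN/m³.
q_ult = c·N_c·s_c + q·N_q + 0.5·γ·B·N_γ·s_γ
     = 17 × 34.612 × 1.3 + 20.46 × 22.377 + 0.5 × 9.59 × 4.1 × 19.8 × 0.8
     = 764.92 + 457.83 + 311.41 = 1534.2 kPa.

q_ult ≈ 1530 kPa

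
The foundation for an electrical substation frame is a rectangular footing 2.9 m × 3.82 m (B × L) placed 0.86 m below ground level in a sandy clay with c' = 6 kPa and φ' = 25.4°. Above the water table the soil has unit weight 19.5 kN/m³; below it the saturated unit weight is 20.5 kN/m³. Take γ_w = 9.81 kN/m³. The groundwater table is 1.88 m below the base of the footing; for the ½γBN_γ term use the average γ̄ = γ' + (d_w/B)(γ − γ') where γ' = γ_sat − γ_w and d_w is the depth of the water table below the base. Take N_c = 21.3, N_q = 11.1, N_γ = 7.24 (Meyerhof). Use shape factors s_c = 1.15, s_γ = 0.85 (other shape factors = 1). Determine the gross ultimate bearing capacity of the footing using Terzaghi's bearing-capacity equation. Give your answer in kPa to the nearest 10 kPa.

Effective surcharge at the founding depth q = γ·D_f = 19.5 × 0.86 = 16.77 kPa.
With d_w = 1.88 m < B, γ̄ = 10.69 + (1.88/2.9) × (19.5 − 10.69) = 16.401 kN/m³.
q_ult = c·N_c·s_c + q·N_q + 0.5·γ·B·N_γ·s_γ
     = 6 × 21.3 × 1.15 + 16.77 × 11.1 + 0.5 × 16.401 × 2.9 × 7.24 × 0.85
     = 146.97 + 186.15 + 146.35 = 479.47 kPa.

q_ult ≈ 480 kPa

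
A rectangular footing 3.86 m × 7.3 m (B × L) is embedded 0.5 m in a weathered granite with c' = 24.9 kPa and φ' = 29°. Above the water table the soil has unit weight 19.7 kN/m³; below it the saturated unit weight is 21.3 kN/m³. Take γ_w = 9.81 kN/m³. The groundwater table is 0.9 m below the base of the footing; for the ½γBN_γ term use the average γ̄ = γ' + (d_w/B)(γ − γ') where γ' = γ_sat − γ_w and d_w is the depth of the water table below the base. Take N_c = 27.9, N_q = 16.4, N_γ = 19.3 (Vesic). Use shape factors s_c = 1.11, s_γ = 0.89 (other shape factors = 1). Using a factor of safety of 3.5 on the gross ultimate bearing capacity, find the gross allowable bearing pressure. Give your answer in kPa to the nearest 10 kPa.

Effective surcharge at the founding depth q = γ·D_f = 19.7 × 0.5 = 9.85 kPa.
With d_w = 0.9 m < B, γ̄ = 11.49 + (0.9/3.86) × (19.7 − 11.49) = 13.404 kN/m³.
q_ult = c·N_c·s_c + q·N_q + 0.5·γ·B·N_γ·s_γ
     = 24.9 × 27.9 × 1.11 + 9.85 × 16.4 + 0.5 × 13.404 × 3.86 × 19.3 × 0.89
     = 771.13 + 161.54 + 444.37 = 1377 kPa.
q_all = 1377 / 3.5 = 393.44 kPa.

q_all ≈ 390 kPa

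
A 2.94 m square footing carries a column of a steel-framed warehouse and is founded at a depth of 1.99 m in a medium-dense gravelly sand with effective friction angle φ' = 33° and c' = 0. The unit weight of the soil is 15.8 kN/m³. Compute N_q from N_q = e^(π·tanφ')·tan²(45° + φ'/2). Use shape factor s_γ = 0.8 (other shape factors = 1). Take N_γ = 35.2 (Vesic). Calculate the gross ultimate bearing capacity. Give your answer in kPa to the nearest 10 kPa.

tan33° = 0.6494, so N_q = e^(π×0.6494)·tan²(61.5°) = 7.692 × 3.392 = 26.09.
q = γ·D_f = 15.8 × 1.99 = 31.442 kPa.
q·N_q = 31.442 × 26.092 = 820.39 kPa
0.5·γ·B·N_γ·s_γ = 0.5 × 15.8 × 2.94 × 35.2 × 0.8 = 654.04 kPa
q_ult = 820.39 + 654.04 = 1474.4 kPa.

q_ult ≈ 1470 kPa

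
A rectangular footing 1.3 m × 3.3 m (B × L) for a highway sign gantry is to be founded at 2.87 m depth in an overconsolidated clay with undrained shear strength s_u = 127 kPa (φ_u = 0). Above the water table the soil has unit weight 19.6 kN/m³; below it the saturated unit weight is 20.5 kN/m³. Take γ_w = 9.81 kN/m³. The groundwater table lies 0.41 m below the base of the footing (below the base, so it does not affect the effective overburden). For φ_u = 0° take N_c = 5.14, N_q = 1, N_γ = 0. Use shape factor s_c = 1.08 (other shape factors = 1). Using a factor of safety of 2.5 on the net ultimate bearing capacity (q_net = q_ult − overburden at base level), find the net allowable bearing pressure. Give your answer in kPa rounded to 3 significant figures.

q_all(net) ≈ 282 kPa

Overburden at base level: q = 19.6 × 2.87 = 56.252 kPa.
Cohesion term c·N_c·s_c = 127 × 5.14 × 1.08 = 705 kPa; surcharge term q·N_q = 56.252 × 1 = 56.252 kPa.
q_ult = 705 + 56.252 = 761.25 kPa.
q_net = 761.25 − 56.252 = 705 kPa.
q_all(net) = 705 / 2.5 = 282 kPa.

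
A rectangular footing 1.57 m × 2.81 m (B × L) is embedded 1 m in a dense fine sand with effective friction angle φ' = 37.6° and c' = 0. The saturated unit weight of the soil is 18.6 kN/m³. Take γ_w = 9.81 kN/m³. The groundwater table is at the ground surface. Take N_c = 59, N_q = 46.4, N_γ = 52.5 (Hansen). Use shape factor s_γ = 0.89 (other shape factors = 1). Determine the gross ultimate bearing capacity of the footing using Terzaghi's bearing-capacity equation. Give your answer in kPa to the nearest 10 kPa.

With the water table at the surface the whole profile is submerged: γ' = 18.6 − 9.81 = 8.79 kN/m³, so q = γ'·D_f = 8.79 kPa; the same γ' applies in the ½γBN_γ term.
q_ult = q·N_q + 0.5·γ·B·N_γ·s_γ
     = 8.79 × 46.4 + 0.5 × 8.79 × 1.57 × 52.5 × 0.89
     = 407.86 + 322.41 = 730.27 kPa.

q_ult ≈ 730 kPa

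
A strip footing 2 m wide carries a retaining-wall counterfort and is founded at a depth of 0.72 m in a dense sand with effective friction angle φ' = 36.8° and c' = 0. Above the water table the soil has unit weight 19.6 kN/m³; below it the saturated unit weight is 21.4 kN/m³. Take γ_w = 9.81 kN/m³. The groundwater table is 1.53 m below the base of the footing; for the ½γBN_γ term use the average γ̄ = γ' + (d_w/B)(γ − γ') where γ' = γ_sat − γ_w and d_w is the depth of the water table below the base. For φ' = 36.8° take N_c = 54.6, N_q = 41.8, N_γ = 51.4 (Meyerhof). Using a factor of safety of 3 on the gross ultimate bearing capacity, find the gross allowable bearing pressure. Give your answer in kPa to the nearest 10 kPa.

q_all ≈ 500 kPa

q = γ·D_f = 19.6 × 0.72 = 14.112 kPa.
γ' = 11.59 kN/m³; averaging over the depth B below the base, γ̄ = γ' + (d_w/B)(γ − γ') = 17.718 kN/m³.
q·N_q = 14.112 × 41.8 = 589.88 kPa
0.5·γ·B·N_γ = 0.5 × 17.718 × 2 × 51.4 = 910.69 kPa
q_ult = 589.88 + 910.69 = 1500.6 kPa.
q_all = 1500.6 / 3 = 500.19 kPa.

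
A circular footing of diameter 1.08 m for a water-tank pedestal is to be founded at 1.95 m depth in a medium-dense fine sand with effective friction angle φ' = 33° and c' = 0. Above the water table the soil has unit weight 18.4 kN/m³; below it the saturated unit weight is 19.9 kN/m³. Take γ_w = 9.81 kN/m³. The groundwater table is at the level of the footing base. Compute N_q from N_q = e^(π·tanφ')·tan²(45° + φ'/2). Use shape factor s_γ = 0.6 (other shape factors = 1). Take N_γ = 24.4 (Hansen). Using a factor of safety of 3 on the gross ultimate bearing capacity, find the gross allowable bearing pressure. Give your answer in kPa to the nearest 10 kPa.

q_all ≈ 340 kPa

N_q = e^(π·tan33°)·tan²(61.5°) = 26.09.
q = γ·D_f = 18.4 × 1.95 = 35.88 kPa.
For the ½γBN_γ term take γ' = 19.9 − 9.81 = 10.09 kN/m³ (soil below base is submerged).
q·N_q = 35.88 × 26.092 = 936.18 kPa
0.5·γ·B·N_γ·s_γ = 0.5 × 10.09 × 1.08 × 24.4 × 0.6 = 79.768 kPa
q_ult = 936.18 + 79.768 = 1015.9 kPa.
q_all = 1015.9 / 3 = 338.65 kPa.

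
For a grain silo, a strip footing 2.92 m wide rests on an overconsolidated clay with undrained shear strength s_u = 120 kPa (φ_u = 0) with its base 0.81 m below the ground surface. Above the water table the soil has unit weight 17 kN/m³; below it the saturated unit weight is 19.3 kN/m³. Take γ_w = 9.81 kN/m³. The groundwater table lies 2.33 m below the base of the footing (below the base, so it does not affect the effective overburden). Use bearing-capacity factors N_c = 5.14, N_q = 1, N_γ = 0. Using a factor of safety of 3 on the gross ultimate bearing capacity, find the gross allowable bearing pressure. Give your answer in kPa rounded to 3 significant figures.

Effective surcharge at the founding depth q = γ·D_f = 17 × 0.81 = 13.77 kPa.
q_ult = c·N_c + q·N_q
     = 120 × 5.14 + 13.77 × 1
     = 616.8 + 13.77 = 630.57 kPa.
q_all = 630.57 / 3 = 210.19 kPa.

q_all ≈ 210 kPa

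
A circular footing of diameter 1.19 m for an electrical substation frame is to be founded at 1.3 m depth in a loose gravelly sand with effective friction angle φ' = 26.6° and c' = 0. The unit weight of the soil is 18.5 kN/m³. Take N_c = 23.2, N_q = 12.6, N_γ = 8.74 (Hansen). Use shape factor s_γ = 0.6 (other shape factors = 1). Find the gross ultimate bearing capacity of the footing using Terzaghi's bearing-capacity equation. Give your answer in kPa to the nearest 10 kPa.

q_ult ≈ 360 kPa

Effective surcharge at the founding depth q = γ·D_f = 18.5 × 1.3 = 24.05 kPa.
q_ult = q·N_q + 0.5·γ·B·N_γ·s_γ
     = 24.05 × 12.6 + 0.5 × 18.5 × 1.19 × 8.74 × 0.6
     = 303.03 + 57.723 = 360.75 kPa.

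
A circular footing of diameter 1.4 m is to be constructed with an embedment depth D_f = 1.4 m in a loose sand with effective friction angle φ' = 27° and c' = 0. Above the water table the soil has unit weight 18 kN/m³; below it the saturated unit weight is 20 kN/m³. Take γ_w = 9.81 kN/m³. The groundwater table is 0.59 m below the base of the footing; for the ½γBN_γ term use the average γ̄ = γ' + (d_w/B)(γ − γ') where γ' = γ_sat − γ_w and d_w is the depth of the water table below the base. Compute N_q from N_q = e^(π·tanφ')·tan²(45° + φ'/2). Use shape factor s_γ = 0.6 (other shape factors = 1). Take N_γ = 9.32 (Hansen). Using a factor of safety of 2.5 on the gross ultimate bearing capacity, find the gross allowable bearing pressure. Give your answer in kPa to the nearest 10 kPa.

q_all ≈ 150 kPa

N_q = e^(π·tan27°)·tan²(58.5°) = 13.2.
Effective surcharge at the founding depth q = γ·D_f = 18 × 1.4 = 25.2 kPa.
With d_w = 0.59 m < B, γ̄ = 10.19 + (0.59/1.4) × (18 − 10.19) = 13.481 kN/m³.
q_ult = q·N_q + 0.5·γ·B·N_γ·s_γ
     = 25.2 × 13.199 + 0.5 × 13.481 × 1.4 × 9.32 × 0.6
     = 332.62 + 52.771 = 385.39 kPa.
q_all = 385.39 / 2.5 = 154.16 kPa.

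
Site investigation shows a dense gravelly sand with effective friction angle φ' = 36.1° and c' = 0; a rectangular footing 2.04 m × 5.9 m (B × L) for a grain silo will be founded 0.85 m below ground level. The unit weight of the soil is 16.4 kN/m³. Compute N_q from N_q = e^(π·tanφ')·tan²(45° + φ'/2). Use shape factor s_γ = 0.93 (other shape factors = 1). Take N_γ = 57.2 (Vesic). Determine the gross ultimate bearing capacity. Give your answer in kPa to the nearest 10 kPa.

tan36.1° = 0.7292, so N_q = e^(π×0.7292)·tan²(63.05°) = 9.884 × 3.869 = 38.24.
Overburden at base level: q = 16.4 × 0.85 = 13.94 kPa.
Surcharge term q·N_q = 13.94 × 38.235 = 533 kPa; self-weight term 0.5·γ·B·N_γ·s_γ = 0.5 × 16.4 × 2.04 × 57.2 × 0.93 = 889.86 kPa.
q_ult = 533 + 889.86 = 1422.9 kPa.

q_ult ≈ 1420 kPa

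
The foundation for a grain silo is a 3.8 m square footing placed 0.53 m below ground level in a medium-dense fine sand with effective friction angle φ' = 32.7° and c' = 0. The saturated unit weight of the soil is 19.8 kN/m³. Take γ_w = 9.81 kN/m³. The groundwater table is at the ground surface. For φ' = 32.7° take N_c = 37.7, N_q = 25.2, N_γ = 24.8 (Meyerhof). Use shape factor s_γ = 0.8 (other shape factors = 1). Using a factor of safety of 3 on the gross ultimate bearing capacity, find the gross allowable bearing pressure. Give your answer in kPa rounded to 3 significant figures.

With the water table at the surface the whole profile is submerged: γ' = 19.8 − 9.81 = 9.99 kN/m³, so q = γ'·D_f = 5.2947 kPa; the same γ' applies in the ½γBN_γ term.
q_ult = q·N_q + 0.5·γ·B·N_γ·s_γ
     = 5.2947 × 25.2 + 0.5 × 9.99 × 3.8 × 24.8 × 0.8
     = 133.43 + 376.58 = 510.01 kPa.
q_all = 510.01 / 3 = 170 kPa.

q_all ≈ 170 kPa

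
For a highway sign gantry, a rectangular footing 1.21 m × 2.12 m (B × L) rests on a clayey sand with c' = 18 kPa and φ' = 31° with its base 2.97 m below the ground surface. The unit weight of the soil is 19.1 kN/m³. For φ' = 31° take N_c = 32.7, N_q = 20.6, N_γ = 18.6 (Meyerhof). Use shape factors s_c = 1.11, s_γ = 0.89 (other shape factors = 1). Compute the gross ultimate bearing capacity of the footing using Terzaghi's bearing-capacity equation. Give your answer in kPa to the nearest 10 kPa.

q = γ·D_f = 19.1 × 2.97 = 56.727 kPa.
c·N_c·s_c = 18 × 32.7 × 1.11 = 653.35 kPa
q·N_q = 56.727 × 20.6 = 1168.6 kPa
0.5·γ·B·N_γ·s_γ = 0.5 × 19.1 × 1.21 × 18.6 × 0.89 = 191.29 kPa
q_ult = 653.35 + 1168.6 + 191.29 = 2013.2 kPa.

q_ult ≈ 2010 kPa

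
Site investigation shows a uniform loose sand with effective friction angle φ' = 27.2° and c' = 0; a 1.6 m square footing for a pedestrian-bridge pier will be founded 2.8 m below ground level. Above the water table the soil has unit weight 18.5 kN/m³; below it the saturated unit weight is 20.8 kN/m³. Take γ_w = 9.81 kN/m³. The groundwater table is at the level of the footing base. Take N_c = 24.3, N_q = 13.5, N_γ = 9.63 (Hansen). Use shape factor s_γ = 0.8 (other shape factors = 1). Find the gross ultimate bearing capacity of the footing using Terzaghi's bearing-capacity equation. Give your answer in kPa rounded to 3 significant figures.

Overburden at base level: q = 18.5 × 2.8 = 51.8 kPa.
Below the base the soil is submerged, so the ½γBN_γ term uses γ' = 20.8 − 9.81 = 10.99 kN/m³.
Surcharge term q·N_q = 51.8 × 13.5 = 699.3 kPa; self-weight term 0.5·γ·B·N_γ·s_γ = 0.5 × 10.99 × 1.6 × 9.63 × 0.8 = 67.734 kPa.
q_ult = 699.3 + 67.734 = 767.03 kPa.

q_ult ≈ 767 kPa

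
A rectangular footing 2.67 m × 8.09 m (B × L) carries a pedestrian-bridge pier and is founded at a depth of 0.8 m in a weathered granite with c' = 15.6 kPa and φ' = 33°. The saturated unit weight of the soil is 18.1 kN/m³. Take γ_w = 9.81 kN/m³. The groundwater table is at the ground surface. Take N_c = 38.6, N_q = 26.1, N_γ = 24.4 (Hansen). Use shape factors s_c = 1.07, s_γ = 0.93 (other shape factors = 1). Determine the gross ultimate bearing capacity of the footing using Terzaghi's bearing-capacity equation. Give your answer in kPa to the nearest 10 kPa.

Water table at ground surface, so effective unit weight γ' = 18.1 − 9.81 = 8.29 kN/m³ is used throughout; overburden q = 8.29 × 0.8 = 6.632 kPa; the same γ' applies in the ½γBN_γ term.
Cohesion term c·N_c·s_c = 15.6 × 38.6 × 1.07 = 644.31 kPa; surcharge term q·N_q = 6.632 × 26.1 = 173.1 kPa; self-weight term 0.5·γ·B·N_γ·s_γ = 0.5 × 8.29 × 2.67 × 24.4 × 0.93 = 251.14 kPa.
q_ult = 644.31 + 173.1 + 251.14 = 1068.5 kPa.

q_ult ≈ 1070 kPa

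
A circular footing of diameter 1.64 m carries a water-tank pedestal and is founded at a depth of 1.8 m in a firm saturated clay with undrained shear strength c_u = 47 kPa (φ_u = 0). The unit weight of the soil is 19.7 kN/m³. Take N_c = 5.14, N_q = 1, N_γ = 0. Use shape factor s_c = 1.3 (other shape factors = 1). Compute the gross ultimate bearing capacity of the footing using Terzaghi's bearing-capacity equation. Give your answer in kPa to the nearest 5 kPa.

q_ult ≈ 350 kPa

Overburden at base level: q = 19.7 × 1.8 = 35.46 kPa.
Cohesion term c·N_c·s_c = 47 × 5.14 × 1.3 = 314.05 kPa; surcharge term q·N_q = 35.46 × 1 = 35.46 kPa.
q_ult = 314.05 + 35.46 = 349.51 kPa.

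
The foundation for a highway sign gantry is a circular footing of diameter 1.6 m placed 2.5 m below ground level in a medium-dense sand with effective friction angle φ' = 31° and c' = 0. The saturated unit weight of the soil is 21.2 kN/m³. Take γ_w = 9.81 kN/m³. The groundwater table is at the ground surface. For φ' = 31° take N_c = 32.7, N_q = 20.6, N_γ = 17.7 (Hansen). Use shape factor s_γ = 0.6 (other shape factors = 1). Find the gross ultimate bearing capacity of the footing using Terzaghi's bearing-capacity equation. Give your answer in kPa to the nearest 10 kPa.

Water table at ground surface, so effective unit weight γ' = 21.2 − 9.81 = 11.39 kN/m³ is used throughout; overburden q = 11.39 × 2.5 = 28.475 kPa; the same γ' applies in the ½γBN_γ term.
Surcharge term q·N_q = 28.475 × 20.6 = 586.59 kPa; self-weight term 0.5·γ·B·N_γ·s_γ = 0.5 × 11.39 × 1.6 × 17.7 × 0.6 = 96.769 kPa.
q_ult = 586.59 + 96.769 = 683.35 kPa.

q_ult ≈ 680 kPa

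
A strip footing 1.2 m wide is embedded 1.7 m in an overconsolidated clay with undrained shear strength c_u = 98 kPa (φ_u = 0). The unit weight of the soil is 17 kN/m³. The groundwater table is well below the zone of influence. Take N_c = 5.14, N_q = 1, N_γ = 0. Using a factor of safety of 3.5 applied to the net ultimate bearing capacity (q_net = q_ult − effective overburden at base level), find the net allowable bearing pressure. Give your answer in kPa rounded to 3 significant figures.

q_all(net) ≈ 144 kPa

Overburden at base level: q = 17 × 1.7 = 28.9 kPa.
Cohesion term c·N_c = 98 × 5.14 = 503.72 kPa; surcharge term q·N_q = 28.9 × 1 = 28.9 kPa.
q_ult = 503.72 + 28.9 = 532.62 kPa.
Net ultimate: q_net = 532.62 − 28.9 = 503.72 kPa.
q_all(net) = 503.72 / 3.5 = 143.92 kPa.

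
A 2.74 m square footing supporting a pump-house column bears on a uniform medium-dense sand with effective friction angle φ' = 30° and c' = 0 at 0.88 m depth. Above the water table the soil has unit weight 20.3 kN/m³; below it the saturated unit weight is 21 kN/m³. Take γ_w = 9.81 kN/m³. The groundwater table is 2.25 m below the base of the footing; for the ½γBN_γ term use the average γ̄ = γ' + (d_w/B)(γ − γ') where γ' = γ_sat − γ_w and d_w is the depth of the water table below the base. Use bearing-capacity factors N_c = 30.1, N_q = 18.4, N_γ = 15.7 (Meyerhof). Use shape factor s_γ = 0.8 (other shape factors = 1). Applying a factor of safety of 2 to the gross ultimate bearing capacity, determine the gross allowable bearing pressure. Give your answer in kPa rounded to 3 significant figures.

q = γ·D_f = 20.3 × 0.88 = 17.864 kPa.
γ' = 11.19 kN/m³; averaging over the depth B below the base, γ̄ = γ' + (d_w/B)(γ − γ') = 18.671 kN/m³.
q·N_q = 17.864 × 18.4 = 328.7 kPa
0.5·γ·B·N_γ·s_γ = 0.5 × 18.671 × 2.74 × 15.7 × 0.8 = 321.27 kPa
q_ult = 328.7 + 321.27 = 649.97 kPa.
q_all = q_ult / FS = 649.97 / 2 = 324.99 kPa.

q_all ≈ 325 kPa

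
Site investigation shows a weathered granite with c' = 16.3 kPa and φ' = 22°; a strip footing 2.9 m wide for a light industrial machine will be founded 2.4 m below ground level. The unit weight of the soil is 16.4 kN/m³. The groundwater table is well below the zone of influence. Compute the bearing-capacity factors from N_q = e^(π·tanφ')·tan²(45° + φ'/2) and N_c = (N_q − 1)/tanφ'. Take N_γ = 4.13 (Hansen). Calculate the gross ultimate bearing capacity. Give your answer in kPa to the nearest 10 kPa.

q_ult ≈ 680 kPa

tan22° = 0.404, so N_q = e^(π×0.404)·tan²(56°) = 3.558 × 2.198 = 7.82.
N_c = (7.82 − 1)/tan22° = 16.88.
q = γ·D_f = 16.4 × 2.4 = 39.36 kPa.
c·N_c = 16.3 × 16.883 = 275.19 kPa
q·N_q = 39.36 × 7.8211 = 307.84 kPa
0.5·γ·B·N_γ = 0.5 × 16.4 × 2.9 × 4.13 = 98.211 kPa
q_ult = 275.19 + 307.84 + 98.211 = 681.24 kPa.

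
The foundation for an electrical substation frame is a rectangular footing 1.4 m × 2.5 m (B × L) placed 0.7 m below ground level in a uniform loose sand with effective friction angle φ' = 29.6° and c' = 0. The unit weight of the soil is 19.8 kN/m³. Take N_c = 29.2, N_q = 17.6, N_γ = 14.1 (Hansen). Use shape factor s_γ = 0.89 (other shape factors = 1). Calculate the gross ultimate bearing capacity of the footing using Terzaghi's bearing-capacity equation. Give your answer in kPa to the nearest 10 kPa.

q = γ·D_f = 19.8 × 0.7 = 13.86 kPa.
q·N_q = 13.86 × 17.6 = 243.94 kPa
0.5·γ·B·N_γ·s_γ = 0.5 × 19.8 × 1.4 × 14.1 × 0.89 = 173.93 kPa
q_ult = 243.94 + 173.93 = 417.87 kPa.

q_ult ≈ 420 kPa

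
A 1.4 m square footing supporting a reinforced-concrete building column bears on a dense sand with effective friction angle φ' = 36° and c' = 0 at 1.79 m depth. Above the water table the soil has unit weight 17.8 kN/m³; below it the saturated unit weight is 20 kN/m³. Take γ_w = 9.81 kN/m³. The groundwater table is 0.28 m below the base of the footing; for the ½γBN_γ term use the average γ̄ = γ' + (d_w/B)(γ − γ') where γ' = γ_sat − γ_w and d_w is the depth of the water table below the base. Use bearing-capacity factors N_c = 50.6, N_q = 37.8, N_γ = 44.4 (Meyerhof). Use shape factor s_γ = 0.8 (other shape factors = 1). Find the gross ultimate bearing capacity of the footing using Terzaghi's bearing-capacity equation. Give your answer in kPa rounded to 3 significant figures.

q_ult ≈ 1500 kPa

Overburden at base level: q = 17.8 × 1.79 = 31.862 kPa.
The water table is 0.28 m below the base (< B = 1.4 m), so the ½γBN_γ term uses γ̄ = γ' + (d_w/B)(γ − γ') = 10.19 + (0.28/1.4)(17.8 − 10.19) = 11.712 kN/m³.
Surcharge term q·N_q = 31.862 × 37.8 = 1204.4 kPa; self-weight term 0.5·γ·B·N_γ·s_γ = 0.5 × 11.712 × 1.4 × 44.4 × 0.8 = 291.21 kPa.
q_ult = 1204.4 + 291.21 = 1495.6 kPa.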